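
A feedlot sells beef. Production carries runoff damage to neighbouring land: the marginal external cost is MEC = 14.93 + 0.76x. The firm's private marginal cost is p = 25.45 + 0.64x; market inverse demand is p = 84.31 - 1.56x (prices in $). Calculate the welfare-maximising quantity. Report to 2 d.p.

x* = 14.84

Social marginal cost = private MC + MEC = 40.38 + 1.40x.
Set SMC = demand: 40.38 + 1.40x = 84.31 - 1.56x → x* = 14.8412.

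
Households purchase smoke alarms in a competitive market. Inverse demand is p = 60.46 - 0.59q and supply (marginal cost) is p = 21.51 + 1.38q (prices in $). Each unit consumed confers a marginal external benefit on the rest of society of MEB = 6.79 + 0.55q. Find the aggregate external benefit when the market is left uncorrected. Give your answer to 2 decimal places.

Market equilibrium (private): 21.51 + 1.38q = 60.46 - 0.59q → q_m = 19.7716.
Total external benefit = ∫₀^{q_m} (6.79 + 0.55q) dq = 6.79×19.7716 + ½×0.55×19.7716² = 241.7511.

$241.75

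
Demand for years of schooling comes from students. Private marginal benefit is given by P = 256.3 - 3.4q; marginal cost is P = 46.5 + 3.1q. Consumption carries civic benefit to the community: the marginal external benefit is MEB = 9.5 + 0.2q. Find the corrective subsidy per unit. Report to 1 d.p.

subsidy = 16.5 per unit

Social marginal benefit = demand + MEB = 265.8 - 3.2q.
Set SMB = MC: 265.8 - 3.2q = 46.5 + 3.1q → q* = 34.8095.
The Pigouvian subsidy equals MEB at q*: 9.5 + 0.2×34.8095 = 16.4619.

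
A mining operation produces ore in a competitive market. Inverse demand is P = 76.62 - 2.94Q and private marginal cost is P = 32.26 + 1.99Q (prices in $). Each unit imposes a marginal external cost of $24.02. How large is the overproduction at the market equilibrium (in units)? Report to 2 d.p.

Market equilibrium (private): 32.26 + 1.99Q = 76.62 - 2.94Q → Q_m = 8.9980.
Social marginal cost = private MC + MEC = 56.28 + 1.99Q.
Set SMC = demand: 56.28 + 1.99Q = 76.62 - 2.94Q → Q* = 4.1258.
Gap = |8.9980 − 4.1258| = 4.8722.

4.87 units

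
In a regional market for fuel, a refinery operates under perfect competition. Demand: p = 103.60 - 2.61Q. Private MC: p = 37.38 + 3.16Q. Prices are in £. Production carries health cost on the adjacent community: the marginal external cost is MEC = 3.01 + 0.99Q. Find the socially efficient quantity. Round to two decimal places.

Social marginal cost = private MC + MEC = 40.39 + 4.15Q.
Set SMC = demand: 40.39 + 4.15Q = 103.60 - 2.61Q → Q* = 9.3506.

Q* = 9.35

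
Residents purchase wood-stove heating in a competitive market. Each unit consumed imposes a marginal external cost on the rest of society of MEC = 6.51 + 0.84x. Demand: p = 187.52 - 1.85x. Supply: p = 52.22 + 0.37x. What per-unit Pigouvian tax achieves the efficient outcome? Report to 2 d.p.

tax = 41.86 per unit

Social marginal benefit = demand − MEC = 181.01 - 2.69x.
Set SMB = MC: 181.01 - 2.69x = 52.22 + 0.37x → x* = 42.0882.
The Pigouvian tax equals MEC at x*: 6.51 + 0.84×42.0882 = 41.8641.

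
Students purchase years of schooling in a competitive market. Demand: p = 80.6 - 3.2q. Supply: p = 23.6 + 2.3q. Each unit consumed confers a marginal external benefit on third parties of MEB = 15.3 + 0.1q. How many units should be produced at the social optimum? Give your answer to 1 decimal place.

Social marginal benefit = demand + MEB = 95.9 - 3.1q.
Set SMB = MC: 95.9 - 3.1q = 23.6 + 2.3q → q* = 13.3889.

q* = 13.4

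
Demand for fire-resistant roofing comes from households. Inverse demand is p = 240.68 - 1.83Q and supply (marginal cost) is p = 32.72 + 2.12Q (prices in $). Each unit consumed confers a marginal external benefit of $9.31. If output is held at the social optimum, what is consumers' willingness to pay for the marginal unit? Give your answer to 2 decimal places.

Social marginal benefit = demand + MEB = 249.99 - 1.83Q.
Set SMB = MC: 249.99 - 1.83Q = 32.72 + 2.12Q → Q* = 55.0051.
Consumer price on the demand curve at Q*: 240.68 − 1.83×55.0051 = 140.0207.

P = $140.02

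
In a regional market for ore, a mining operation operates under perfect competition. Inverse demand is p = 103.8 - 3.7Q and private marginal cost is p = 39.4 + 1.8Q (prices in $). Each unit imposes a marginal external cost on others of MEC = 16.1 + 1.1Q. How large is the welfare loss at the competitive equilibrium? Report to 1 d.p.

DWL = $63.6

Market equilibrium (private): 39.4 + 1.8Q = 103.8 - 3.7Q → Q_m = 11.7091.
Social marginal cost = private MC + MEC = 55.5 + 2.9Q.
Set SMC = demand: 55.5 + 2.9Q = 103.8 - 3.7Q → Q* = 7.3182.
Height of the DWL triangle at Q_m is SMC(Q_m) − demand(Q_m) = MEC(Q_m) = 28.9800.
DWL = ½ × 4.3909 × 28.9800 = 63.6241.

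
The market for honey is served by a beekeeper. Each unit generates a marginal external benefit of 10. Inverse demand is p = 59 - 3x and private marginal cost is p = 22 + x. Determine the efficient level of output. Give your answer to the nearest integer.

x* = 12

Social marginal cost = private MC − MEB = 12 + x.
Set SMC = demand: 12 + x = 59 - 3x → x* = 11.7500.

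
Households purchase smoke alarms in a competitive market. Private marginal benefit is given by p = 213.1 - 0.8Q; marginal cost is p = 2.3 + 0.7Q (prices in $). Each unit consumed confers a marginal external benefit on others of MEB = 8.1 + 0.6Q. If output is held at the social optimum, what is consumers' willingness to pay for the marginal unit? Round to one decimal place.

P = $18.5

Social marginal benefit = demand + MEB = 221.2 - 0.2Q.
Set SMB = MC: 221.2 - 0.2Q = 2.3 + 0.7Q → Q* = 243.2222.
Consumer price on the demand curve at Q*: 213.1 − 0.8×243.2222 = 18.5222.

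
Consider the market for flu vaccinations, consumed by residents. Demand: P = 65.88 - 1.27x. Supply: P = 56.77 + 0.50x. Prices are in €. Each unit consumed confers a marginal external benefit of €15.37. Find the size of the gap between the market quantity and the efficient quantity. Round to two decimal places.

Market equilibrium (private): 56.77 + 0.50x = 65.88 - 1.27x → x_m = 5.1469.
Social marginal benefit = demand + MEB = 81.25 - 1.27x.
Set SMB = MC: 81.25 - 1.27x = 56.77 + 0.50x → x* = 13.8305.
Gap = |5.1469 − 13.8305| = 8.6836.

8.68 units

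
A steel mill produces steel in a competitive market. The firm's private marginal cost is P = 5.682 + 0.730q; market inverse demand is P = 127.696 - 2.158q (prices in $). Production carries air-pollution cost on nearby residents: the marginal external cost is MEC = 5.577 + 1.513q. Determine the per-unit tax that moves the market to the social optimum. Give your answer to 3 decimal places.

Social marginal cost = private MC + MEC = 11.259 + 2.243q.
Set SMC = demand: 11.259 + 2.243q = 127.696 - 2.158q → q* = 26.4569.
The Pigouvian tax equals MEC at q*: 5.577 + 1.513×26.4569 = 45.6063.

tax = $45.606 per unit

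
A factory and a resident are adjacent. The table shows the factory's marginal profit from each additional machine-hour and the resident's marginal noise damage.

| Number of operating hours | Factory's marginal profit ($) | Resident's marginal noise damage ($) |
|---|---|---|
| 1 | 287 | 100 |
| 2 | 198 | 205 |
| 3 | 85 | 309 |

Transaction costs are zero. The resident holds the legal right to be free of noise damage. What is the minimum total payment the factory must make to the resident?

$100

Efficient level: marginal profit ≥ marginal noise damage through level 1, so k* = 1.
With the resident holding the right, the factory must at least compensate total damage at k*: 100 = 100.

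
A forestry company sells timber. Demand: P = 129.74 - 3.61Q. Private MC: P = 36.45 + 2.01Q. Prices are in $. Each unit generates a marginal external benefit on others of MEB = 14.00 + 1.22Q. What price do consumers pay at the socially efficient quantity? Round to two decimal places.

P = $41.71

Social marginal cost = private MC − MEB = 22.45 + 0.79Q.
Set SMC = demand: 22.45 + 0.79Q = 129.74 - 3.61Q → Q* = 24.3841.
Consumer price on the demand curve at Q*: 129.74 − 3.61×24.3841 = 41.7134.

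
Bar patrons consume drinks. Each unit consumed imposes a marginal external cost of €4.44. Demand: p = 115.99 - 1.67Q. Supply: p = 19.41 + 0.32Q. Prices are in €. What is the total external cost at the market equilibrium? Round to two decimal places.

€215.49

Market equilibrium (private): 19.41 + 0.32Q = 115.99 - 1.67Q → Q_m = 48.5327.
Total external cost = MEC × Q_m = 4.44 × 48.5327 = 215.4852.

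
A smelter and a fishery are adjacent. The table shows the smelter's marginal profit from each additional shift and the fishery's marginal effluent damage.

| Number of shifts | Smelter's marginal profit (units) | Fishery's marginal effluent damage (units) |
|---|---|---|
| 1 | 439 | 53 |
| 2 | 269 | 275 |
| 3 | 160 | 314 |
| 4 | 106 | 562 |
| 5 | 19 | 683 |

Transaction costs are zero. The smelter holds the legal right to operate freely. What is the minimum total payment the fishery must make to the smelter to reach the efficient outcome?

Left alone the smelter would choose level 5 (marginal profit stays positive).
Efficient level: k* = 1 (marginal profit ≥ marginal effluent damage through 1).
The fishery must at least cover the smelter's forgone profit from cutting 5→1: 269 + 160 + 106 + 19 = 554.

554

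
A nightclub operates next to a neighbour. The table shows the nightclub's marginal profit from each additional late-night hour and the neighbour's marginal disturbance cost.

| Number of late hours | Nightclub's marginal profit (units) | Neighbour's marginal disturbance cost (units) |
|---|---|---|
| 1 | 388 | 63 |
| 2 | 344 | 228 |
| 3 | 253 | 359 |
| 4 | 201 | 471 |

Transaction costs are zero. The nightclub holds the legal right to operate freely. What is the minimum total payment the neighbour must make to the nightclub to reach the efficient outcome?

454

Left alone the nightclub would choose level 4 (marginal profit stays positive).
Efficient level: k* = 2 (marginal profit ≥ marginal disturbance cost through 2).
The neighbour must at least cover the nightclub's forgone profit from cutting 4→2: 253 + 201 = 454.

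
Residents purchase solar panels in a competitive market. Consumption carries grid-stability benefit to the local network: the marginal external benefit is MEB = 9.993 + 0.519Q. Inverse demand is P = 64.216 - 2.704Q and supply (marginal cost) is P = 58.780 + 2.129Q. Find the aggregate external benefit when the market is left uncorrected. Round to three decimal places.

11.568

Market equilibrium (private): 58.780 + 2.129Q = 64.216 - 2.704Q → Q_m = 1.1248.
Total external benefit = ∫₀^{Q_m} (9.993 + 0.519Q) dQ = 9.993×1.1248 + ½×0.519×1.1248² = 11.5684.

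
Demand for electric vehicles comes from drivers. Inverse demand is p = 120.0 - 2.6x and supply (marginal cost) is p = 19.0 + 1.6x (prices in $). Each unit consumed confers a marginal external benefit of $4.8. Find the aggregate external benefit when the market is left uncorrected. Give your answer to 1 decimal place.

Market equilibrium (private): 19.0 + 1.6x = 120.0 - 2.6x → x_m = 24.0476.
Total external benefit = MEB × x_m = 4.8 × 24.0476 = 115.4285.

$115.4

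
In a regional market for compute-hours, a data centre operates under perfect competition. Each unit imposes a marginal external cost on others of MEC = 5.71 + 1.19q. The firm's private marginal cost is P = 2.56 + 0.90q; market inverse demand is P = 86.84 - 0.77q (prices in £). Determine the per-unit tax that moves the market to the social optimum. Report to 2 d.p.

tax = £38.40 per unit

Social marginal cost = private MC + MEC = 8.27 + 2.09q.
Set SMC = demand: 8.27 + 2.09q = 86.84 - 0.77q → q* = 27.4720.
The Pigouvian tax equals MEC at q*: 5.71 + 1.19×27.4720 = 38.4017.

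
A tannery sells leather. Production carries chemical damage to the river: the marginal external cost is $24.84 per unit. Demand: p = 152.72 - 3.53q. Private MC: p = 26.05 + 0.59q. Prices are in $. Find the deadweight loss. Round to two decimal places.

Market equilibrium (private): 26.05 + 0.59q = 152.72 - 3.53q → q_m = 30.7451.
Social marginal cost = private MC + MEC = 50.89 + 0.59q.
Set SMC = demand: 50.89 + 0.59q = 152.72 - 3.53q → q* = 24.7160.
The welfare-loss triangle has base |q_m − q*| and height MEC(q_m) (the vertical gap between SMC and demand is zero at q* and MEC at q_m).
DWL = ½ × 6.0291 × 24.8400 = 74.8814.

DWL = $74.88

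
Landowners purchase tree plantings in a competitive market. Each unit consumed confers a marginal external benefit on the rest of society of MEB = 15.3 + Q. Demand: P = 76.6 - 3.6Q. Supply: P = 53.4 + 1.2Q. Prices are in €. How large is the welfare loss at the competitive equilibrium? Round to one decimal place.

Market equilibrium (private): 53.4 + 1.2Q = 76.6 - 3.6Q → Q_m = 4.8333.
Social marginal benefit = demand + MEB = 91.9 - 2.6Q.
Set SMB = MC: 91.9 - 2.6Q = 53.4 + 1.2Q → Q* = 10.1316.
Between Q* and Q_m the wedge SMB − MC runs linearly from 0 to MEB(Q_m), so the loss is a triangle.
DWL = ½ × 5.2983 × 20.1333 = 53.3361.

DWL = €53.3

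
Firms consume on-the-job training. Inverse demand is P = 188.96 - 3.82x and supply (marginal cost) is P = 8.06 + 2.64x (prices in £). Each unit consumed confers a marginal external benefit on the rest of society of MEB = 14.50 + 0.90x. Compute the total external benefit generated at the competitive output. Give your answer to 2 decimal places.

Market equilibrium (private): 8.06 + 2.64x = 188.96 - 3.82x → x_m = 28.0031.
Total external benefit = ∫₀^{x_m} (14.50 + 0.90x) dx = 14.50×28.0031 + ½×0.90×28.0031² = 758.9231.

£758.92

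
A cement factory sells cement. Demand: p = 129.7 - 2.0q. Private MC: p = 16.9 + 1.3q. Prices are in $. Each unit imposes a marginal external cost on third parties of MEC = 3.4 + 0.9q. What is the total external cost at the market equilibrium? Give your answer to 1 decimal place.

Market equilibrium (private): 16.9 + 1.3q = 129.7 - 2.0q → q_m = 34.1818.
Total external cost = ∫₀^{q_m} (3.4 + 0.9q) dq = 3.4×34.1818 + ½×0.9×34.1818² = 641.9961.

$642.0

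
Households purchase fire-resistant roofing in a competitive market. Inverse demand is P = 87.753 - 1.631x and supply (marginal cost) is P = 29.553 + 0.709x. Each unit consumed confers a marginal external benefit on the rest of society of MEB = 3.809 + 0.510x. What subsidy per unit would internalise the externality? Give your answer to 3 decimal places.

subsidy = 21.090 per unit

Social marginal benefit = demand + MEB = 91.562 - 1.121x.
Set SMB = MC: 91.562 - 1.121x = 29.553 + 0.709x → x* = 33.8847.
The Pigouvian subsidy equals MEB at x*: 3.809 + 0.510×33.8847 = 21.0902.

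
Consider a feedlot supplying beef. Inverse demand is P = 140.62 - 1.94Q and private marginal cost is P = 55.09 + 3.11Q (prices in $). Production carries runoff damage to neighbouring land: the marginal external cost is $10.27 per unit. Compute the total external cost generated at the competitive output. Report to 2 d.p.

$173.94

Market equilibrium (private): 55.09 + 3.11Q = 140.62 - 1.94Q → Q_m = 16.9366.
Total external cost = MEC × Q_m = 10.27 × 16.9366 = 173.9389.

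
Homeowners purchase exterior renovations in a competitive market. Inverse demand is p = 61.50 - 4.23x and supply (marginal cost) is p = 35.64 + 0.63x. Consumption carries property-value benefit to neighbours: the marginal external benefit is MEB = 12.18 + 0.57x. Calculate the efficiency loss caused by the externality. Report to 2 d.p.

DWL = 26.97

Market equilibrium (private): 35.64 + 0.63x = 61.50 - 4.23x → x_m = 5.3210.
Social marginal benefit = demand + MEB = 73.68 - 3.66x.
Set SMB = MC: 73.68 - 3.66x = 35.64 + 0.63x → x* = 8.8671.
Between x* and x_m the wedge SMB − MC runs linearly from 0 to MEB(x_m), so the loss is a triangle.
DWL = ½ × 3.5461 × 15.2130 = 26.9734.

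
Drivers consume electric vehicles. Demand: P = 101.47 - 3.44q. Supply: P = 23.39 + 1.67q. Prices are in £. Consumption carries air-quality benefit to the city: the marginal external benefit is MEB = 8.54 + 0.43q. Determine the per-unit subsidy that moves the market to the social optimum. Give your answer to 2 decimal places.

Social marginal benefit = demand + MEB = 110.01 - 3.01q.
Set SMB = MC: 110.01 - 3.01q = 23.39 + 1.67q → q* = 18.5085.
The Pigouvian subsidy equals MEB at q*: 8.54 + 0.43×18.5085 = 16.4987.

subsidy = £16.50 per unit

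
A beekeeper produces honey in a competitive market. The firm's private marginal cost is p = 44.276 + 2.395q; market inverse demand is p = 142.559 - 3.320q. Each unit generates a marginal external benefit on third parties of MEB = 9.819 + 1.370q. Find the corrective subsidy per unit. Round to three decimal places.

subsidy = 43.904 per unit

Social marginal cost = private MC − MEB = 34.457 + 1.025q.
Set SMC = demand: 34.457 + 1.025q = 142.559 - 3.320q → q* = 24.8796.
The Pigouvian subsidy equals MEB at q*: 9.819 + 1.370×24.8796 = 43.9041.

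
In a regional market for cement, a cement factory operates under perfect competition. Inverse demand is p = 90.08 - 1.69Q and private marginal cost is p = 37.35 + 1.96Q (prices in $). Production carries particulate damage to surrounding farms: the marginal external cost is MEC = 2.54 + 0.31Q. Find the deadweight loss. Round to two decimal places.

DWL = $6.22

Market equilibrium (private): 37.35 + 1.96Q = 90.08 - 1.69Q → Q_m = 14.4466.
Social marginal cost = private MC + MEC = 39.89 + 2.27Q.
Set SMC = demand: 39.89 + 2.27Q = 90.08 - 1.69Q → Q* = 12.6742.
The loss is the area between SMC and demand from Q* to Q_m; with linear curves that's a triangle of height MEC(Q_m).
DWL = ½ × 1.7724 × 7.0184 = 6.2197.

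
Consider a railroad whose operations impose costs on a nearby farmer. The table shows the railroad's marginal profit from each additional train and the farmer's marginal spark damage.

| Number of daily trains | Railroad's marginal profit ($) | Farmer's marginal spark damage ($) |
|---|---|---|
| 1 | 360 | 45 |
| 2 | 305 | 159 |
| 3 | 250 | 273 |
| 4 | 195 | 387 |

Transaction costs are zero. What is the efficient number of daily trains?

Bargaining reaches the level where marginal profit last exceeds marginal spark damage.
That holds through level 2 (305 ≥ 159) but not at 3 (250 < 273).

2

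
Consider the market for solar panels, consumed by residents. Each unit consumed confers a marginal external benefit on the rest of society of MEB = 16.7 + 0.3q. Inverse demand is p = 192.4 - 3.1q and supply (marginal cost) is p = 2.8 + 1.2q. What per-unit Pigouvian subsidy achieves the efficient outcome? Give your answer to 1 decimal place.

Social marginal benefit = demand + MEB = 209.1 - 2.8q.
Set SMB = MC: 209.1 - 2.8q = 2.8 + 1.2q → q* = 51.5750.
The Pigouvian subsidy equals MEB at q*: 16.7 + 0.3×51.5750 = 32.1725.

subsidy = 32.2 per unit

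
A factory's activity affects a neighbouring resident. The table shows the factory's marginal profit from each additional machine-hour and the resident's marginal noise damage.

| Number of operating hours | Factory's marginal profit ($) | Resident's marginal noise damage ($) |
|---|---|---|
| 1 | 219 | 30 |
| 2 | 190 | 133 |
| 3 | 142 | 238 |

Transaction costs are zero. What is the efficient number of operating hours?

Bargaining reaches the level where marginal profit last exceeds marginal noise damage.
That holds through level 2 (190 ≥ 133) but not at 3 (142 < 238).

2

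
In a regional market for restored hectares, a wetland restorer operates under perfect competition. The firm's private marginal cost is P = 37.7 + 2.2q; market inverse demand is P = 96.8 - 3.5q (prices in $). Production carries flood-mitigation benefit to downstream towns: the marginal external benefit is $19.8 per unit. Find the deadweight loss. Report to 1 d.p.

Market equilibrium (private): 37.7 + 2.2q = 96.8 - 3.5q → q_m = 10.3684.
Social marginal cost = private MC − MEB = 17.9 + 2.2q.
Set SMC = demand: 17.9 + 2.2q = 96.8 - 3.5q → q* = 13.8421.
The welfare-loss triangle has base |q_m − q*| and height MEB(q_m) (the vertical gap between SMC and demand is zero at q* and MEB at q_m).
DWL = ½ × 3.4737 × 19.8000 = 34.3896.

DWL = $34.4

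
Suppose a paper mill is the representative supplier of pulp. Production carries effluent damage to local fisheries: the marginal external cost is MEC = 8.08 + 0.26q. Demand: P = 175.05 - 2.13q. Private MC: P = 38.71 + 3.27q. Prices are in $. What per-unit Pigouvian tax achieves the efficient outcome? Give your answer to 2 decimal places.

Social marginal cost = private MC + MEC = 46.79 + 3.53q.
Set SMC = demand: 46.79 + 3.53q = 175.05 - 2.13q → q* = 22.6608.
The Pigouvian tax equals MEC at q*: 8.08 + 0.26×22.6608 = 13.9718.

tax = $13.97 per unit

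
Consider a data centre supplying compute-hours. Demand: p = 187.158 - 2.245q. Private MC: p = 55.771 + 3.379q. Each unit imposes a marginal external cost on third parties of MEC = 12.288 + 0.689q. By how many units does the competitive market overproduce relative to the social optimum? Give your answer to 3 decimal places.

Market equilibrium (private): 55.771 + 3.379q = 187.158 - 2.245q → q_m = 23.3618.
Social marginal cost = private MC + MEC = 68.059 + 4.068q.
Set SMC = demand: 68.059 + 4.068q = 187.158 - 2.245q → q* = 18.8657.
Gap = |23.3618 − 18.8657| = 4.4961.

4.496 units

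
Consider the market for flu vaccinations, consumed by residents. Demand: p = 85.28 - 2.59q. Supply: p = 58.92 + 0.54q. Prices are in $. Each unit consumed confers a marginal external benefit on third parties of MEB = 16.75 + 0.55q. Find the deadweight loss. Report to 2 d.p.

DWL = $88.60

Market equilibrium (private): 58.92 + 0.54q = 85.28 - 2.59q → q_m = 8.4217.
Social marginal benefit = demand + MEB = 102.03 - 2.04q.
Set SMB = MC: 102.03 - 2.04q = 58.92 + 0.54q → q* = 16.7093.
The welfare-loss triangle has base |q_m − q*| and height MEB(q_m) (the vertical gap between SMB and MC is zero at q* and MEB at q_m).
DWL = ½ × 8.2876 × 21.3819 = 88.6023.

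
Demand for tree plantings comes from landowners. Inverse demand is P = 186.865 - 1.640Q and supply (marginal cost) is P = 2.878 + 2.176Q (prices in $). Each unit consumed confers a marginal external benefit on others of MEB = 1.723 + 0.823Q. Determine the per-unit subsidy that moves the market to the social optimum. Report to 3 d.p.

subsidy = $52.789 per unit

Social marginal benefit = demand + MEB = 188.588 - 0.817Q.
Set SMB = MC: 188.588 - 0.817Q = 2.878 + 2.176Q → Q* = 62.0481.
The Pigouvian subsidy equals MEB at Q*: 1.723 + 0.823×62.0481 = 52.7886.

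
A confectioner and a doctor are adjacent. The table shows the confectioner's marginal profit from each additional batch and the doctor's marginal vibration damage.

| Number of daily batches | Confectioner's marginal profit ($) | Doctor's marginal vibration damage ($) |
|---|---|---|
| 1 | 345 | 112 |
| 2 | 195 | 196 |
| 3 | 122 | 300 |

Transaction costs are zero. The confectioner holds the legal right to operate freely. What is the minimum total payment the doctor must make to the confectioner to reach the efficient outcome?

Left alone the confectioner would choose level 3 (marginal profit stays positive).
Efficient level: k* = 1 (marginal profit ≥ marginal vibration damage through 1).
The doctor must at least cover the confectioner's forgone profit from cutting 3→1: 195 + 122 = 317.

$317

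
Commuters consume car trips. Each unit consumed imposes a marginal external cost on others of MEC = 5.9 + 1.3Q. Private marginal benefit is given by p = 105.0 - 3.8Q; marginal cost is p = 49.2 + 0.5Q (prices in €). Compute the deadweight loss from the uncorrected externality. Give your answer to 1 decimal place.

DWL = €46.3

Market equilibrium (private): 49.2 + 0.5Q = 105.0 - 3.8Q → Q_m = 12.9767.
Social marginal benefit = demand − MEC = 99.1 - 5.1Q.
Set SMB = MC: 99.1 - 5.1Q = 49.2 + 0.5Q → Q* = 8.9107.
The loss is the area between SMB and MC from Q* to Q_m; with linear curves that's a triangle of height MEC(Q_m).
DWL = ½ × 4.0660 × 22.7698 = 46.2910.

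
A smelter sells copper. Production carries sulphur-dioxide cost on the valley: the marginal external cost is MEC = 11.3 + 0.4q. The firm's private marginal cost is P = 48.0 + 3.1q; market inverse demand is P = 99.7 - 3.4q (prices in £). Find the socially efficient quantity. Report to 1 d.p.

q* = 5.9

Social marginal cost = private MC + MEC = 59.3 + 3.5q.
Set SMC = demand: 59.3 + 3.5q = 99.7 - 3.4q → q* = 5.8551.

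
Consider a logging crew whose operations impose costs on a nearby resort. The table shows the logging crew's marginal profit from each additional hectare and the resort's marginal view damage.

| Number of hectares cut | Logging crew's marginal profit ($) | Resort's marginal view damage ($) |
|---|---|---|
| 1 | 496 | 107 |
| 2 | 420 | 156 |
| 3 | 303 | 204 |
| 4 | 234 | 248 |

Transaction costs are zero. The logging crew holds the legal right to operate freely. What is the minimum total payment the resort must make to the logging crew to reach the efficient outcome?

Left alone the logging crew would choose level 4 (marginal profit stays positive).
Efficient level: k* = 3 (marginal profit ≥ marginal view damage through 3).
The resort must at least cover the logging crew's forgone profit from cutting 4→3: 234 = 234.

$234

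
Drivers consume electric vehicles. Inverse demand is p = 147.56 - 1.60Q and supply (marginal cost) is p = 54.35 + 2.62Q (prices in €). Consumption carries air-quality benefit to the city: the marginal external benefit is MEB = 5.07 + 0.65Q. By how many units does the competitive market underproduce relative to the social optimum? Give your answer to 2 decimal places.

5.44 units

Market equilibrium (private): 54.35 + 2.62Q = 147.56 - 1.60Q → Q_m = 22.0877.
Social marginal benefit = demand + MEB = 152.63 - 0.95Q.
Set SMB = MC: 152.63 - 0.95Q = 54.35 + 2.62Q → Q* = 27.5294.
Gap = |22.0877 − 27.5294| = 5.4417.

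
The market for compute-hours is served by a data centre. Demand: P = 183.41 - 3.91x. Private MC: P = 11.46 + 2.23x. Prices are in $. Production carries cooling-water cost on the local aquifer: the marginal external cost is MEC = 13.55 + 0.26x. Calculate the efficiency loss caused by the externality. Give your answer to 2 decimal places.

DWL = $33.90

Market equilibrium (private): 11.46 + 2.23x = 183.41 - 3.91x → x_m = 28.0049.
Social marginal cost = private MC + MEC = 25.01 + 2.49x.
Set SMC = demand: 25.01 + 2.49x = 183.41 - 3.91x → x* = 24.7500.
Height of the DWL triangle at x_m is SMC(x_m) − demand(x_m) = MEC(x_m) = 20.8313.
DWL = ½ × 3.2549 × 20.8313 = 33.9019.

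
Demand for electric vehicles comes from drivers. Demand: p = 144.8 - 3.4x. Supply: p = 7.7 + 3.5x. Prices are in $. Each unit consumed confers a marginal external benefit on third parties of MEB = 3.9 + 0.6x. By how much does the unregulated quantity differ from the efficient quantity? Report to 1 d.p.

Market equilibrium (private): 7.7 + 3.5x = 144.8 - 3.4x → x_m = 19.8696.
Social marginal benefit = demand + MEB = 148.7 - 2.8x.
Set SMB = MC: 148.7 - 2.8x = 7.7 + 3.5x → x* = 22.3810.
Gap = |19.8696 − 22.3810| = 2.5114.

2.5 units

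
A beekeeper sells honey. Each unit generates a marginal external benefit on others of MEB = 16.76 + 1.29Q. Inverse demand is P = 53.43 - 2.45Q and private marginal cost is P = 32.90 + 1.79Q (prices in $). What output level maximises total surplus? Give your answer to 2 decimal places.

Q* = 12.64

Social marginal cost = private MC − MEB = 16.14 + 0.50Q.
Set SMC = demand: 16.14 + 0.50Q = 53.43 - 2.45Q → Q* = 12.6407.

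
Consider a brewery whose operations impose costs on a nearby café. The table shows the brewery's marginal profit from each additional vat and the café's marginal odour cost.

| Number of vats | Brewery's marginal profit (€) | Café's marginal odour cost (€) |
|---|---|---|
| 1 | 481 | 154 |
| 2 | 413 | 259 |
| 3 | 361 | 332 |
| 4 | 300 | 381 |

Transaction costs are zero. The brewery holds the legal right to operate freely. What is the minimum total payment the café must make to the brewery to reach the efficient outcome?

Left alone the brewery would choose level 4 (marginal profit stays positive).
Efficient level: k* = 3 (marginal profit ≥ marginal odour cost through 3).
The café must at least cover the brewery's forgone profit from cutting 4→3: 300 = 300.

€300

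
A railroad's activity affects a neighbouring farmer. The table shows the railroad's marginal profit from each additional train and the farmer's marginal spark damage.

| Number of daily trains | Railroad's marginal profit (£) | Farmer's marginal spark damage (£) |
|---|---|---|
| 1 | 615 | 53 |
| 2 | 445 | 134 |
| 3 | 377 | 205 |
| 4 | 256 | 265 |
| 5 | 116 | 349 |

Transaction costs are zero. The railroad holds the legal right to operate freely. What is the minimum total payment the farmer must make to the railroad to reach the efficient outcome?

£372

Left alone the railroad would choose level 5 (marginal profit stays positive).
Efficient level: k* = 3 (marginal profit ≥ marginal spark damage through 3).
The farmer must at least cover the railroad's forgone profit from cutting 5→3: 256 + 116 = 372.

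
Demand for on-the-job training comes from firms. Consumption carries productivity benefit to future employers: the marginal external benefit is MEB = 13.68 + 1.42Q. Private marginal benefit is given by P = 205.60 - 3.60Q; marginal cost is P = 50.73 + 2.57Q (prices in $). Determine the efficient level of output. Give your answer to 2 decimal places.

Social marginal benefit = demand + MEB = 219.28 - 2.18Q.
Set SMB = MC: 219.28 - 2.18Q = 50.73 + 2.57Q → Q* = 35.4842.

Q* = 35.48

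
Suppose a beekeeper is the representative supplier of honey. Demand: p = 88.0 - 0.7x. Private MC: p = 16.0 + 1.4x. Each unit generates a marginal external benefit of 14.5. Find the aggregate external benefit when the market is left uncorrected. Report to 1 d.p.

Market equilibrium (private): 16.0 + 1.4x = 88.0 - 0.7x → x_m = 34.2857.
Total external benefit = MEB × x_m = 14.5 × 34.2857 = 497.1427.

497.1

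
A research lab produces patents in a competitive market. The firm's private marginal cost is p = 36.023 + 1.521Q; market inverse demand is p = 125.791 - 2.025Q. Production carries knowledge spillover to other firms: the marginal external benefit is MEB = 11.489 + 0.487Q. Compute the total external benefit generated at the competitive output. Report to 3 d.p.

446.898

Market equilibrium (private): 36.023 + 1.521Q = 125.791 - 2.025Q → Q_m = 25.3153.
Total external benefit = ∫₀^{Q_m} (11.489 + 0.487Q) dQ = 11.489×25.3153 + ½×0.487×25.3153² = 446.8980.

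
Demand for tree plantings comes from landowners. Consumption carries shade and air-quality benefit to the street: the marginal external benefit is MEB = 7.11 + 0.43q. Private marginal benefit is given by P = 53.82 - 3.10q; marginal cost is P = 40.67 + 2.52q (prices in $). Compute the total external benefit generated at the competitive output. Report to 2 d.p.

Market equilibrium (private): 40.67 + 2.52q = 53.82 - 3.10q → q_m = 2.3399.
Total external benefit = ∫₀^{q_m} (7.11 + 0.43q) dq = 7.11×2.3399 + ½×0.43×2.3399² = 17.8138.

$17.81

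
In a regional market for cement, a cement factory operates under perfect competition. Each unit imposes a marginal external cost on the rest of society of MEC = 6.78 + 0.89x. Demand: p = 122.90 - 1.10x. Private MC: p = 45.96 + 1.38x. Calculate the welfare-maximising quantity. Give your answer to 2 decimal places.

Social marginal cost = private MC + MEC = 52.74 + 2.27x.
Set SMC = demand: 52.74 + 2.27x = 122.90 - 1.10x → x* = 20.8190.

x* = 20.82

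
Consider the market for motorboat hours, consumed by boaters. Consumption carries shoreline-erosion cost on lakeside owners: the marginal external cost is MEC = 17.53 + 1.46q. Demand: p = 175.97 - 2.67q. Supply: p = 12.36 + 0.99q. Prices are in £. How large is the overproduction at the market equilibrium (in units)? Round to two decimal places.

Market equilibrium (private): 12.36 + 0.99q = 175.97 - 2.67q → q_m = 44.7022.
Social marginal benefit = demand − MEC = 158.44 - 4.13q.
Set SMB = MC: 158.44 - 4.13q = 12.36 + 0.99q → q* = 28.5313.
Gap = |44.7022 − 28.5313| = 16.1709.

16.17 units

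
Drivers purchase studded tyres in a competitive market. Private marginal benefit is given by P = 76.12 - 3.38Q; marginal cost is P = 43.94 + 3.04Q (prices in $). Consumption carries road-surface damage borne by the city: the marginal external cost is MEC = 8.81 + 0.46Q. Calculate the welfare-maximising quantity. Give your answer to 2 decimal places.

Q* = 3.40

Social marginal benefit = demand − MEC = 67.31 - 3.84Q.
Set SMB = MC: 67.31 - 3.84Q = 43.94 + 3.04Q → Q* = 3.3968.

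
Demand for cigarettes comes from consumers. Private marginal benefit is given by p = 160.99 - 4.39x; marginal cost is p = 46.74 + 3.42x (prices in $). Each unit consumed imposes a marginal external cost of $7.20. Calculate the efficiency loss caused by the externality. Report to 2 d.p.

Market equilibrium (private): 46.74 + 3.42x = 160.99 - 4.39x → x_m = 14.6287.
Social marginal benefit = demand − MEC = 153.79 - 4.39x.
Set SMB = MC: 153.79 - 4.39x = 46.74 + 3.42x → x* = 13.7068.
The welfare-loss triangle has base |x_m − x*| and height MEC(x_m) (the vertical gap between SMB and MC is zero at x* and MEC at x_m).
DWL = ½ × 0.9219 × 7.2000 = 3.3188.

DWL = $3.32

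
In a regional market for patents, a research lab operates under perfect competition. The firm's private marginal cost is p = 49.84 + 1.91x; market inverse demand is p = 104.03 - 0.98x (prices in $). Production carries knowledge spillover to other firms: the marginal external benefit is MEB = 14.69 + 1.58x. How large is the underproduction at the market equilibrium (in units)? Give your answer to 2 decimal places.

Market equilibrium (private): 49.84 + 1.91x = 104.03 - 0.98x → x_m = 18.7509.
Social marginal cost = private MC − MEB = 35.15 + 0.33x.
Set SMC = demand: 35.15 + 0.33x = 104.03 - 0.98x → x* = 52.5802.
Gap = |18.7509 − 52.5802| = 33.8293.

33.83 units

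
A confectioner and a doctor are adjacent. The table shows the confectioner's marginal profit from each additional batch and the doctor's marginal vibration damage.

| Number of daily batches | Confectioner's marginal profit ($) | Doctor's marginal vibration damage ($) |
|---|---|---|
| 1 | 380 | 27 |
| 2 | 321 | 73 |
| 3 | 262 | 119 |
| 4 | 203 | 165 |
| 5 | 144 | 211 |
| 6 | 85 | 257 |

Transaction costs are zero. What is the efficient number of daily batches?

Bargaining reaches the level where marginal profit last exceeds marginal vibration damage.
That holds through level 4 (203 ≥ 165) but not at 5 (144 < 211).

4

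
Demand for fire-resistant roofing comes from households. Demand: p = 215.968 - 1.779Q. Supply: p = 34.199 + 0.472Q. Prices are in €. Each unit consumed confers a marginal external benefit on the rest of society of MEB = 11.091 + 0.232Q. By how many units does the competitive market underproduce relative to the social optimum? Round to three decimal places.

14.772 units

Market equilibrium (private): 34.199 + 0.472Q = 215.968 - 1.779Q → Q_m = 80.7503.
Social marginal benefit = demand + MEB = 227.059 - 1.547Q.
Set SMB = MC: 227.059 - 1.547Q = 34.199 + 0.472Q → Q* = 95.5225.
Gap = |80.7503 − 95.5225| = 14.7722.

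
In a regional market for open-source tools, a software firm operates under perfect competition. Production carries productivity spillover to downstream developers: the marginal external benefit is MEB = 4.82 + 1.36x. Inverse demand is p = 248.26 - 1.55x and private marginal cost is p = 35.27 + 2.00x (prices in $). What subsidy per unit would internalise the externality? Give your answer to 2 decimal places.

subsidy = $140.08 per unit

Social marginal cost = private MC − MEB = 30.45 + 0.64x.
Set SMC = demand: 30.45 + 0.64x = 248.26 - 1.55x → x* = 99.4566.
The Pigouvian subsidy equals MEB at x*: 4.82 + 1.36×99.4566 = 140.0810.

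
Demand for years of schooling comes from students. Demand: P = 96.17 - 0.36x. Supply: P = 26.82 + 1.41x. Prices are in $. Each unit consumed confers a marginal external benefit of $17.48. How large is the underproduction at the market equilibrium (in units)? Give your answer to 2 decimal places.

9.88 units

Market equilibrium (private): 26.82 + 1.41x = 96.17 - 0.36x → x_m = 39.1808.
Social marginal benefit = demand + MEB = 113.65 - 0.36x.
Set SMB = MC: 113.65 - 0.36x = 26.82 + 1.41x → x* = 49.0565.
Gap = |39.1808 − 49.0565| = 9.8757.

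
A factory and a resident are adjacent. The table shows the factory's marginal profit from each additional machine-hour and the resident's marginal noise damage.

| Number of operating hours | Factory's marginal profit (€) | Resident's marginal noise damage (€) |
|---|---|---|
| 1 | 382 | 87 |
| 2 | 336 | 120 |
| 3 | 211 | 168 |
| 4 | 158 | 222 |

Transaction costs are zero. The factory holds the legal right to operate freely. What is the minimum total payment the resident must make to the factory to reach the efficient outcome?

Left alone the factory would choose level 4 (marginal profit stays positive).
Efficient level: k* = 3 (marginal profit ≥ marginal noise damage through 3).
The resident must at least cover the factory's forgone profit from cutting 4→3: 158 = 158.

€158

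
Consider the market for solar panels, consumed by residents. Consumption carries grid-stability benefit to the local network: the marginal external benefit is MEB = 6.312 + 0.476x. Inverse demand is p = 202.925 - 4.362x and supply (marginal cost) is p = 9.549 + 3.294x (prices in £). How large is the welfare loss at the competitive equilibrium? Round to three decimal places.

Market equilibrium (private): 9.549 + 3.294x = 202.925 - 4.362x → x_m = 25.2581.
Social marginal benefit = demand + MEB = 209.237 - 3.886x.
Set SMB = MC: 209.237 - 3.886x = 9.549 + 3.294x → x* = 27.8117.
Between x* and x_m the wedge SMB − MC runs linearly from 0 to MEB(x_m), so the loss is a triangle.
DWL = ½ × 2.5536 × 18.3349 = 23.4100.

DWL = £23.410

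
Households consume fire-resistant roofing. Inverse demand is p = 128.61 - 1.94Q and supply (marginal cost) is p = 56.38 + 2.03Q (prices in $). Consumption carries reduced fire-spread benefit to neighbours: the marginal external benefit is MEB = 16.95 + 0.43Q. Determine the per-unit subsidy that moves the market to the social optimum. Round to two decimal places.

Social marginal benefit = demand + MEB = 145.56 - 1.51Q.
Set SMB = MC: 145.56 - 1.51Q = 56.38 + 2.03Q → Q* = 25.1921.
The Pigouvian subsidy equals MEB at Q*: 16.95 + 0.43×25.1921 = 27.7826.

subsidy = $27.78 per unit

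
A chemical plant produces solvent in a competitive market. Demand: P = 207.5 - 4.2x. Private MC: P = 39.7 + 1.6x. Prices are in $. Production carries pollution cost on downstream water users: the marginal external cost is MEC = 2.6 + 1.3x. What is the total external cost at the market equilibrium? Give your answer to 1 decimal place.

Market equilibrium (private): 39.7 + 1.6x = 207.5 - 4.2x → x_m = 28.9310.
Total external cost = ∫₀^{x_m} (2.6 + 1.3x) dx = 2.6×28.9310 + ½×1.3×28.9310² = 619.2724.

$619.3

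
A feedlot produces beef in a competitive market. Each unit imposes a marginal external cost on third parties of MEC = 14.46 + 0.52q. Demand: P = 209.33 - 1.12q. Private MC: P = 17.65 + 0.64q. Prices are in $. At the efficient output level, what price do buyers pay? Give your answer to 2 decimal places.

P = $122.27

Social marginal cost = private MC + MEC = 32.11 + 1.16q.
Set SMC = demand: 32.11 + 1.16q = 209.33 - 1.12q → q* = 77.7281.
Consumer price on the demand curve at q*: 209.33 − 1.12×77.7281 = 122.2745.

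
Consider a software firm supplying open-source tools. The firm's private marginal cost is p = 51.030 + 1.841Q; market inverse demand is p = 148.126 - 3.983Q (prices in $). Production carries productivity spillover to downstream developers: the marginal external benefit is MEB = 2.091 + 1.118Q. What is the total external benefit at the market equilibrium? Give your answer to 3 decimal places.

$190.232

Market equilibrium (private): 51.030 + 1.841Q = 148.126 - 3.983Q → Q_m = 16.6717.
Total external benefit = ∫₀^{Q_m} (2.091 + 1.118Q) dQ = 2.091×16.6717 + ½×1.118×16.6717² = 190.2321.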